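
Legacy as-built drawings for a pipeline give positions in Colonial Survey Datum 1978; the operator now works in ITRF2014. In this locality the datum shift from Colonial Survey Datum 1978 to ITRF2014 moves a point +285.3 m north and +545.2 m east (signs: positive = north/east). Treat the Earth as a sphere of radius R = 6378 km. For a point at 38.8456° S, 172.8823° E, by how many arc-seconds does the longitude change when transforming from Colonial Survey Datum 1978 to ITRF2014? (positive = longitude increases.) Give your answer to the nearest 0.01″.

Δλ = 22.64″

At latitude -38.8456°, cos φ = 0.778839.
One radian of longitude at latitude φ spans R cos φ, so Δλ = ΔE / (R cos φ) = 545.2 / (6378000 × 0.778839) = 1.0975e-04 rad = 22.639″.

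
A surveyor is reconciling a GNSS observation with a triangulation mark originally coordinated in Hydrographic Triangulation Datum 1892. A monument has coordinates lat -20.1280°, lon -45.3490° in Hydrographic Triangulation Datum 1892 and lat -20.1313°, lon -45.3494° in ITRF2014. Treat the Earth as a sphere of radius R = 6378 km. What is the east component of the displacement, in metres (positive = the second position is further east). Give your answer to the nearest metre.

Δφ = -20.1313° − -20.1280° = -0.0033°; Δλ = -45.3494° − -45.3490° = -0.0004°.
1° along a meridian = πR/180 = 111317 m.
ΔN = Δφ × 111317 = -367.3 m; ΔE = Δλ × 111317 × cos(-20.1280°) = -0.0004 × 111317 × 0.938926 = -41.8 m.

ΔE = -42 m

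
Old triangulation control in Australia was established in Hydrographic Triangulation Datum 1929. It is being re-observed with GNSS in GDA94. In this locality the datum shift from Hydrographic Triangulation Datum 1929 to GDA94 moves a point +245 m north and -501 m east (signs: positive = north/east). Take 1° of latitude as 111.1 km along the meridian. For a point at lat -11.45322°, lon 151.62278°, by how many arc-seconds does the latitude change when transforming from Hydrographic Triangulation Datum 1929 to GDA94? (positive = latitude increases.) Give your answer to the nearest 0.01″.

1° of latitude = 111.1 km, so Δφ = 245.0 / 111100 = 0.0022052° = 7.939″.

Δφ = 7.94″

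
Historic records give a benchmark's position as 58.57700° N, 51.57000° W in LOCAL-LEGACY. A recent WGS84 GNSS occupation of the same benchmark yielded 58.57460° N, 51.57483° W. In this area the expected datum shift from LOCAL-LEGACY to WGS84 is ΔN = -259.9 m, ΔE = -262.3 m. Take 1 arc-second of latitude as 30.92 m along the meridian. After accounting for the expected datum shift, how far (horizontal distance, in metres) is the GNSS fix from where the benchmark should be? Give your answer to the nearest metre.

Observed coordinate differences: Δφ = -0.00240°, Δλ = -0.00483°.
Converting to metres (1° lat = 111312 m, cos φ = 0.521352): observed ΔN = -267.1 m, observed ΔE = -280.3 m.
Subtracting the expected shift leaves a residual of -267.1 − (-259.9) = -7.2 m north and -280.3 − (-262.3) = -18.0 m east.
Residual distance = √((-7.2)² + (-18.0)²) = 19.4 m.

19 m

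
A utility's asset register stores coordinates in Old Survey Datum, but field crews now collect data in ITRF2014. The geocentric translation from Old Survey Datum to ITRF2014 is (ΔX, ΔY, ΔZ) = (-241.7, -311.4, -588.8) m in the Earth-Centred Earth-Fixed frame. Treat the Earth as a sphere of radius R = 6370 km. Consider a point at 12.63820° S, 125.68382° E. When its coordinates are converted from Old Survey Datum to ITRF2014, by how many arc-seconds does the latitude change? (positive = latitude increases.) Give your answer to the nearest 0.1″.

sin φ = -0.218794, cos φ = 0.975771, sin λ = 0.812248, cos λ = -0.583312.
North component: ΔN = −sin φ cos λ·ΔX − sin φ sin λ·ΔY + cos φ·ΔZ = −(-0.218794)(-0.583312)(-241.7) − (-0.218794)(0.812248)(-311.4) + (0.975771)(-588.8) = -599.03 m.
1° of latitude spans πR/180 = 111177 m, so Δφ = -599.03 / 111177 × 3600 = -19.397″.

Δφ = -19.4″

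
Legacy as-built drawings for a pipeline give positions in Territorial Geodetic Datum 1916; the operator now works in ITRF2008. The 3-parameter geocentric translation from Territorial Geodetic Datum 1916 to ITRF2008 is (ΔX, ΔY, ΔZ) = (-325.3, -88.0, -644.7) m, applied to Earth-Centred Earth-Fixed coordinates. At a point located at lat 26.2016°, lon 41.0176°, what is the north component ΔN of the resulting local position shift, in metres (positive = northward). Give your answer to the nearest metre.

At φ = 26.2016°, λ = 41.0176°: sin φ = 0.441531, cos φ = 0.897246, sin λ = 0.656291, cos λ = 0.754508.
ΔN = −sin φ cos λ·ΔX − sin φ sin λ·ΔY + cos φ·ΔZ = −(0.441531)(0.754508)(-325.3) − (0.441531)(0.656291)(-88.0) + (0.897246)(-644.7) = -444.58 m.

ΔN = -445 m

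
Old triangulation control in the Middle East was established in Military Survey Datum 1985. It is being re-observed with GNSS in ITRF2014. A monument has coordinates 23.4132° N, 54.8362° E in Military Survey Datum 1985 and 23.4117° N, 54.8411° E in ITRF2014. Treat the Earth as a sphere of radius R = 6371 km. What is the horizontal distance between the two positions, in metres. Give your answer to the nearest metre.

Δφ = 23.4117° − 23.4132° = -0.0015°; Δλ = 54.8411° − 54.8362° = +0.0049°.
1° along a meridian = πR/180 = 111195 m.
ΔN = Δφ × 111195 = -166.8 m; ΔE = Δλ × 111195 × cos(23.4132°) = +0.0049 × 111195 × 0.917663 = 500.0 m.
Distance = √(ΔE² + ΔN²) = √(500.0² + (-166.8)²) = 527.1 m.

527 m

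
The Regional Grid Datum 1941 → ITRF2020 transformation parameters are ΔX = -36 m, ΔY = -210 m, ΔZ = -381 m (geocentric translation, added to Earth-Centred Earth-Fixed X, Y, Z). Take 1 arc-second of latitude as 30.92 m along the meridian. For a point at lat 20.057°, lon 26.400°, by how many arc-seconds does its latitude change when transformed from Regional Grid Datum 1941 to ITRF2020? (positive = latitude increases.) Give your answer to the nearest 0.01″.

Δφ = -10.18″

sin φ = 0.342955, cos φ = 0.939352, sin λ = 0.444635, cos λ = 0.895712.
North component: ΔN = −sin φ cos λ·ΔX − sin φ sin λ·ΔY + cos φ·ΔZ = −(0.342955)(0.895712)(-36) − (0.342955)(0.444635)(-210) + (0.939352)(-381) = -314.81 m.
1° of latitude spans 3600 × 30.92 = 111312 m, so Δφ = -314.81 / 111312 × 3600 = -10.181″.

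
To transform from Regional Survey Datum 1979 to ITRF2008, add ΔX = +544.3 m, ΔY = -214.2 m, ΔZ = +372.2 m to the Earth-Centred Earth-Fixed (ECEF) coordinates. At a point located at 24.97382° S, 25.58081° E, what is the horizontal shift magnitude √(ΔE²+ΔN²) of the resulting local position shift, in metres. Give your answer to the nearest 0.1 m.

662.6 m

The local east axis at (φ, λ) is (−sin λ, cos λ, 0), so ΔE = −sin(25.58081°)·544.3 + cos(25.58081°)·(-214.2) = -428.22 m.
The local north axis is (−sin φ cos λ, −sin φ sin λ, cos φ), giving ΔN = 207.279 − 39.049 + 337.400 = 505.63 m.
Horizontal magnitude = √(ΔE² + ΔN²) = √((-428.22)² + 505.63²) = 662.60 m.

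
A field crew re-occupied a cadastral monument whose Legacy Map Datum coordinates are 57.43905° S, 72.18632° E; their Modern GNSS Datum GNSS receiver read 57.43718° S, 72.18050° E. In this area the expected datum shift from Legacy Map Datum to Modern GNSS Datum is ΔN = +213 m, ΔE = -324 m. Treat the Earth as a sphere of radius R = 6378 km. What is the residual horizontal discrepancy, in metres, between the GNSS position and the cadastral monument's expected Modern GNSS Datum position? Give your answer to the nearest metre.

Observed coordinate differences: Δφ = +0.00187°, Δλ = -0.00582°.
Converting to metres (1° lat = 111317 m, cos φ = 0.538196): observed ΔN = 208.2 m, observed ΔE = -348.7 m.
Subtracting the expected shift leaves a residual of 208.2 − (213) = -4.8 m north and -348.7 − (-324) = -24.7 m east.
Residual distance = √((-4.8)² + (-24.7)²) = 25.1 m.

25 m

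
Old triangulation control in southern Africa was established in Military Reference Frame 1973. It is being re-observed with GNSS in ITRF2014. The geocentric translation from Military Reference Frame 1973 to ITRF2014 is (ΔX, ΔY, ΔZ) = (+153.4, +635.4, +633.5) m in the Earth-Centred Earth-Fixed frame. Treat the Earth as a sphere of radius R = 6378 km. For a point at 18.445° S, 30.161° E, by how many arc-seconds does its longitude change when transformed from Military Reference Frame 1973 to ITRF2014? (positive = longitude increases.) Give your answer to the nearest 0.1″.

Δλ = 16.1″

sin φ = -0.316394, cos φ = 0.948628, sin λ = 0.502432, cos λ = 0.864617.
East component: ΔE = −sin λ·ΔX + cos λ·ΔY = −(0.502432)(153.4) + (0.864617)(635.4) = 472.30 m.
1° of latitude spans πR/180 = 111317 m; at latitude φ, 1° of longitude spans that × cos φ = 105598.5 m, so Δλ = 472.30 / 105598.5 × 3600 = 16.102″.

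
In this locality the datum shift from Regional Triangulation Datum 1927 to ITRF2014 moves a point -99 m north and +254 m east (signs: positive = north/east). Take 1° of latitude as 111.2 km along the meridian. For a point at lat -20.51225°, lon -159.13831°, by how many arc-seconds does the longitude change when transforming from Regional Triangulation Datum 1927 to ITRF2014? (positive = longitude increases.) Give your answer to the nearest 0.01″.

At latitude -20.51225°, cos φ = 0.936597.
1° of longitude at this latitude = 111.2 × cos φ = 104.15 km, so Δλ = 254.0 / 104149.6 = 0.0024388° = 8.780″.

Δλ = 8.78″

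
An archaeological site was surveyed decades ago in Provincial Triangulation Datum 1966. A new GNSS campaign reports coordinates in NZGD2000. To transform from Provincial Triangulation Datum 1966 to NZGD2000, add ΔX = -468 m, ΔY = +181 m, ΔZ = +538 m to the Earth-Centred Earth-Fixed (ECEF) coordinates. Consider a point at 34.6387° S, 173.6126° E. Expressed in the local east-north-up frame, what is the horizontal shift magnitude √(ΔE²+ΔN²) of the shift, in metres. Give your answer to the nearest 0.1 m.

729.7 m

At φ = -34.6387°, λ = 173.6126°: sin φ = -0.568400, cos φ = 0.822753, sin λ = 0.111250, cos λ = -0.993792.
ΔE = −sin λ·ΔX + cos λ·ΔY = −(0.111250)·(-468) + (-0.993792)·(181) = -127.81 m.
ΔN = −sin φ cos λ·ΔX − sin φ sin λ·ΔY + cos φ·ΔZ = −(-0.568400)(-0.993792)(-468) − (-0.568400)(0.111250)(181) + (0.822753)(538) = 718.45 m.
Horizontal magnitude = √(ΔE² + ΔN²) = √((-127.81)² + 718.45²) = 729.73 m.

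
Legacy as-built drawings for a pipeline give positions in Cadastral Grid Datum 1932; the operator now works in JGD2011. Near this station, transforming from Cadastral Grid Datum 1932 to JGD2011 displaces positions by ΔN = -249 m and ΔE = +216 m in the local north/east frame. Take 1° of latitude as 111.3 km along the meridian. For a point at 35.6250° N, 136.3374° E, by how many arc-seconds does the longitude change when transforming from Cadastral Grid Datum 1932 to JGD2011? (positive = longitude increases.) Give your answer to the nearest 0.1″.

Δλ = 8.6″

At latitude 35.6250°, cos φ = 0.812847.
1° of longitude at this latitude = 111.3 × cos φ = 90.47 km, so Δλ = 216.0 / 90469.8 = 0.0023875° = 8.595″.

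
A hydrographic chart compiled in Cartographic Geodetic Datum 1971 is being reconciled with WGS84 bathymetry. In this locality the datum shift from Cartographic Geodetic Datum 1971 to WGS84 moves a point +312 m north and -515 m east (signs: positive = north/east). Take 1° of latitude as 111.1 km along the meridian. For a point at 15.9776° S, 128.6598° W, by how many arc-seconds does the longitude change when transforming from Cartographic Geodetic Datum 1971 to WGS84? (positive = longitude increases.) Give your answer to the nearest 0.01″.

Δλ = -17.36″

At latitude -15.9776°, cos φ = 0.961369.
1° of longitude at this latitude = 111.1 × cos φ = 106.81 km, so Δλ = -515.0 / 106808.1 = -0.0048217° = -17.358″.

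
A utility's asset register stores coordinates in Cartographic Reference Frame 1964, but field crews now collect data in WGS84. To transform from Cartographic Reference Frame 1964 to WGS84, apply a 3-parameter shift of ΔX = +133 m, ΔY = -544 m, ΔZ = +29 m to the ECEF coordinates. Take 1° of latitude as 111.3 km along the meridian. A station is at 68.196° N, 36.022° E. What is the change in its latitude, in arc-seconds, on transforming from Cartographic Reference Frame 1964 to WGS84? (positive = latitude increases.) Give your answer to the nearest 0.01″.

sin φ = 0.928460, cos φ = 0.371433, sin λ = 0.588096, cos λ = 0.808791.
North component: ΔN = −sin φ cos λ·ΔX − sin φ sin λ·ΔY + cos φ·ΔZ = −(0.928460)(0.808791)(133) − (0.928460)(0.588096)(-544) + (0.371433)(29) = 207.93 m.
1° of latitude spans 111300 m, so Δφ = 207.93 / 111300 × 3600 = 6.726″.

Δφ = 6.73″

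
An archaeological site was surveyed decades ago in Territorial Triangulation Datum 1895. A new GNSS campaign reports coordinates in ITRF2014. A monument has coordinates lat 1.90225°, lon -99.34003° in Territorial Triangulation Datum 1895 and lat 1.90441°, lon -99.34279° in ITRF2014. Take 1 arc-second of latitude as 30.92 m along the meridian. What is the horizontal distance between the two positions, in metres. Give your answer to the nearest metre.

Δφ = 1.90441° − 1.90225° = +0.00216°; Δλ = -99.34279° − -99.34003° = -0.00276°.
1° of latitude = 3600 × 30.92 = 111312 m.
ΔN = Δφ × 111312 = 240.4 m; ΔE = Δλ × 111312 × cos(1.90225°) = -0.00276 × 111312 × 0.999449 = -307.1 m.
Distance = √(ΔE² + ΔN²) = √((-307.1)² + 240.4²) = 390.0 m.

390 m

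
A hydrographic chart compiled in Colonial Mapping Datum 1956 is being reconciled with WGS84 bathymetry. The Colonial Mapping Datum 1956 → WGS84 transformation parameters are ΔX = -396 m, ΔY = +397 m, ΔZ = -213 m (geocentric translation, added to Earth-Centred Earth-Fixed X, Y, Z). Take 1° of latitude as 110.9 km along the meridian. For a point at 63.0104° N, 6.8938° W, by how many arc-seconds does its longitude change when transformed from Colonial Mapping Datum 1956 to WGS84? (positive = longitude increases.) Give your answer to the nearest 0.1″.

sin φ = 0.891089, cos φ = 0.453829, sin λ = -0.120029, cos λ = 0.992770.
East component: ΔE = −sin λ·ΔX + cos λ·ΔY = −(-0.120029)(-396) + (0.992770)(397) = 346.60 m.
1° of latitude spans 110900 m; at latitude φ, 1° of longitude spans that × cos φ = 50329.6 m, so Δλ = 346.60 / 50329.6 × 3600 = 24.792″.

Δλ = 24.8″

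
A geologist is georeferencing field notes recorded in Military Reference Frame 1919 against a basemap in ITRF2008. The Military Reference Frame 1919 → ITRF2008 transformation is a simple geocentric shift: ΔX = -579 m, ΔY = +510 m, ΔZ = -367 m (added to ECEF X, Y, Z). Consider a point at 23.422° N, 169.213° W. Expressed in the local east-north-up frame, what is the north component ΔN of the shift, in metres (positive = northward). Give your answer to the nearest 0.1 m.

ΔN = -524.9 m

The local north axis is (−sin φ cos λ, −sin φ sin λ, cos φ), giving ΔN = -226.086 + 37.942 − 336.760 = -524.90 m.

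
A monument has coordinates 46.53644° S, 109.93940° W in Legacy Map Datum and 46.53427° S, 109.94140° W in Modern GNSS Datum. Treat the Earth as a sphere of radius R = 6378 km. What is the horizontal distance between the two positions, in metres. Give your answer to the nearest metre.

286 m

Δφ = -46.53427° − -46.53644° = +0.00217°; Δλ = -109.94140° − -109.93940° = -0.00200°.
1° along a meridian = πR/180 = 111317 m.
ΔN = Δφ × 111317 = 241.6 m; ΔE = Δλ × 111317 × cos(-46.53644°) = -0.00200 × 111317 × 0.687893 = -153.1 m.
Distance = √(ΔE² + ΔN²) = √((-153.1)² + 241.6²) = 286.0 m.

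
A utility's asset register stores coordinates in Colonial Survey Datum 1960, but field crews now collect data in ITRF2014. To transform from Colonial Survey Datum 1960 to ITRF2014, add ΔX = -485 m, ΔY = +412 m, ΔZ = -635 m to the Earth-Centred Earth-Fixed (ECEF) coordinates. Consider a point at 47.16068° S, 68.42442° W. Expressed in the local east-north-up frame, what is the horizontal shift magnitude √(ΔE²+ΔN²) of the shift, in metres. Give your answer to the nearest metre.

At φ = -47.16068°, λ = -68.42442°: sin φ = -0.733263, cos φ = 0.679945, sin λ = -0.929933, cos λ = 0.367728.
ΔE = −sin λ·ΔX + cos λ·ΔY = −(-0.929933)·(-485) + (0.367728)·(412) = -299.51 m.
ΔN = −sin φ cos λ·ΔX − sin φ sin λ·ΔY + cos φ·ΔZ = −(-0.733263)(0.367728)(-485) − (-0.733263)(-0.929933)(412) + (0.679945)(-635) = -843.48 m.
Horizontal magnitude = √(ΔE² + ΔN²) = √((-299.51)² + (-843.48)²) = 895.08 m.

895 m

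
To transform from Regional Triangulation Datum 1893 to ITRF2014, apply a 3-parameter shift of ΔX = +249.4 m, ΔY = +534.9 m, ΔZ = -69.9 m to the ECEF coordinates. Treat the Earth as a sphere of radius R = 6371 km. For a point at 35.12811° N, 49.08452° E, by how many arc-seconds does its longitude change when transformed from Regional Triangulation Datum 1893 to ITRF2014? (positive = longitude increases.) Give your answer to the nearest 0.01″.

sin φ = 0.575407, cos φ = 0.817868, sin λ = 0.755677, cos λ = 0.654945.
East component: ΔE = −sin λ·ΔX + cos λ·ΔY = −(0.755677)(249.4) + (0.654945)(534.9) = 161.86 m.
1° of latitude spans πR/180 = 111195 m; at latitude φ, 1° of longitude spans that × cos φ = 90942.7 m, so Δλ = 161.86 / 90942.7 × 3600 = 6.407″.

Δλ = 6.41″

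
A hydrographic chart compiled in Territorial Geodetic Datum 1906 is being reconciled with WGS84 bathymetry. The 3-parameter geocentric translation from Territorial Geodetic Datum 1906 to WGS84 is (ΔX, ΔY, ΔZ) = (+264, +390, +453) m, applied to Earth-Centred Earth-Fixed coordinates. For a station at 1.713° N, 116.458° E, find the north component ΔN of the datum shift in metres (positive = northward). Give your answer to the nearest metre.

ΔN = 446 m

The local north axis is (−sin φ cos λ, −sin φ sin λ, cos φ), giving ΔN = 3.516 − 10.437 + 452.798 = 445.88 m.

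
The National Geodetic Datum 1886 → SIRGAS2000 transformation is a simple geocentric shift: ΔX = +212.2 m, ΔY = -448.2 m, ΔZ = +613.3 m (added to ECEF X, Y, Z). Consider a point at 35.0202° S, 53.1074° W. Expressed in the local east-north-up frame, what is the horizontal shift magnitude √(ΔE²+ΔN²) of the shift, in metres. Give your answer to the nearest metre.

At φ = -35.0202°, λ = -53.1074°: sin φ = -0.573865, cos φ = 0.818950, sin λ = -0.799762, cos λ = 0.600317.
ΔE = −sin λ·ΔX + cos λ·ΔY = −(-0.799762)·(212.2) + (0.600317)·(-448.2) = -99.35 m.
ΔN = −sin φ cos λ·ΔX − sin φ sin λ·ΔY + cos φ·ΔZ = −(-0.573865)(0.600317)(212.2) − (-0.573865)(-0.799762)(-448.2) + (0.818950)(613.3) = 781.07 m.
Horizontal magnitude = √(ΔE² + ΔN²) = √((-99.35)² + 781.07²) = 787.36 m.

787 m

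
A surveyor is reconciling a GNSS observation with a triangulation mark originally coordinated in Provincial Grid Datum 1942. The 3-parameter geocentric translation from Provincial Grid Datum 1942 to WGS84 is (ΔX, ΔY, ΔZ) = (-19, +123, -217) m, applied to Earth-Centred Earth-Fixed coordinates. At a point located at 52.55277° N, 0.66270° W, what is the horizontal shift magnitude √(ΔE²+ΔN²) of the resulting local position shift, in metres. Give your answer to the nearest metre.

169 m

At φ = 52.55277°, λ = -0.66270°: sin φ = 0.793914, cos φ = 0.608030, sin λ = -0.011566, cos λ = 0.999933.
ΔE = −sin λ·ΔX + cos λ·ΔY = −(-0.011566)·(-19) + (0.999933)·(123) = 122.77 m.
ΔN = −sin φ cos λ·ΔX − sin φ sin λ·ΔY + cos φ·ΔZ = −(0.793914)(0.999933)(-19) − (0.793914)(-0.011566)(123) + (0.608030)(-217) = -115.73 m.
Horizontal magnitude = √(ΔE² + ΔN²) = √(122.77² + (-115.73)²) = 168.72 m.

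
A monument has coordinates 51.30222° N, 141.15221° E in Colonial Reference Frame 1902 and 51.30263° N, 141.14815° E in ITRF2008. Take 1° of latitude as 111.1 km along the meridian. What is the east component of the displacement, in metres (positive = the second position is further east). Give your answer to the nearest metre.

Δφ = 51.30263° − 51.30222° = +0.00041°; Δλ = 141.14815° − 141.15221° = -0.00406°.
ΔN = Δφ × 111100 = 45.6 m; ΔE = Δλ × 111100 × cos(51.30222°) = -0.00406 × 111100 × 0.625212 = -282.0 m.

ΔE = -282 m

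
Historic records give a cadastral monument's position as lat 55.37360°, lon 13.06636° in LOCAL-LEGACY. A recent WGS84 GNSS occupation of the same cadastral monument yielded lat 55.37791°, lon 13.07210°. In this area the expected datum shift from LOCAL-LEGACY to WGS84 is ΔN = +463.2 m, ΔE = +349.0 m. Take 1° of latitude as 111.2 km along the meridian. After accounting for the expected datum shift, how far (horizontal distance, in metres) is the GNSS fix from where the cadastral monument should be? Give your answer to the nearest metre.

Observed coordinate differences: Δφ = +0.00431°, Δλ = +0.00574°.
Converting to metres (1° lat = 111200 m, cos φ = 0.568223): observed ΔN = 479.3 m, observed ΔE = 362.7 m.
Subtracting the expected shift leaves a residual of 479.3 − (463.2) = 16.1 m north and 362.7 − (349.0) = 13.7 m east.
Residual distance = √(16.1² + 13.7²) = 21.1 m.

21 m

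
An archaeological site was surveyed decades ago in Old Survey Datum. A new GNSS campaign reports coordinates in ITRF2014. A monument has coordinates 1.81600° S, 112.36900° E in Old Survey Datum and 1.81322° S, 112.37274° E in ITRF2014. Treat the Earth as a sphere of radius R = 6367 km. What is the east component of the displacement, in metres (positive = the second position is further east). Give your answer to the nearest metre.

ΔE = 415 m

Δφ = -1.81322° − -1.81600° = +0.00278°; Δλ = 112.37274° − 112.36900° = +0.00374°.
1° along a meridian = πR/180 = 111125 m.
ΔN = Δφ × 111125 = 308.9 m; ΔE = Δλ × 111125 × cos(-1.81600°) = +0.00374 × 111125 × 0.999498 = 415.4 m.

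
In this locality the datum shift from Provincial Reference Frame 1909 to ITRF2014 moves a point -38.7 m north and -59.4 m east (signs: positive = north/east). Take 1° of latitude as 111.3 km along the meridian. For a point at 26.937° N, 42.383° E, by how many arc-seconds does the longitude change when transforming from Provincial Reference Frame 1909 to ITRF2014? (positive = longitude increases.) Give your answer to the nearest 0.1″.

At latitude 26.937°, cos φ = 0.891505.
1° of longitude at this latitude = 111.3 × cos φ = 99.22 km, so Δλ = -59.4 / 99224.5 = -0.0005986° = -2.155″.

Δλ = -2.2″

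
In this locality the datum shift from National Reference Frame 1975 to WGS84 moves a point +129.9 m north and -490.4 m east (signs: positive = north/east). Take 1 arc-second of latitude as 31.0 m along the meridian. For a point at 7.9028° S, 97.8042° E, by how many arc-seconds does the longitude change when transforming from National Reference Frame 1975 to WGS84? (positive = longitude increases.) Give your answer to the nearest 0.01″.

At latitude -7.9028°, cos φ = 0.990503.
1″ of longitude at this latitude = 31.00 × cos φ = 30.7056 m, so Δλ = -490.4 / 30.7056 = -15.971″.

Δλ = -15.97″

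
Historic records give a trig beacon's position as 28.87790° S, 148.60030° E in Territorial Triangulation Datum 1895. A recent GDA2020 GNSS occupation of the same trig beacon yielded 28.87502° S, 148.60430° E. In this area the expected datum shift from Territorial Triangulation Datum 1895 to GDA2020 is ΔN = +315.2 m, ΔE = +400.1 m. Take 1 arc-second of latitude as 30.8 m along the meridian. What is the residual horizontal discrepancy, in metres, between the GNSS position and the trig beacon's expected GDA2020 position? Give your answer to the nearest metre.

Observed coordinate differences: Δφ = +0.00288°, Δλ = +0.00400°.
Converting to metres (1° lat = 110880 m, cos φ = 0.875651): observed ΔN = 319.3 m, observed ΔE = 388.4 m.
Subtracting the expected shift leaves a residual of 319.3 − (315.2) = 4.1 m north and 388.4 − (400.1) = -11.7 m east.
Residual distance = √(4.1² + (-11.7)²) = 12.4 m.

12 m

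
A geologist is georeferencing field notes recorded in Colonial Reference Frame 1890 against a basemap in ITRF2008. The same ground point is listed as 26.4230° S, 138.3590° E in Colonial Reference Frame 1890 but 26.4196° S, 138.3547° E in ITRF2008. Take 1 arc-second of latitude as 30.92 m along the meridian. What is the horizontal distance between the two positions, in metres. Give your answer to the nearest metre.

572 m

Δφ = -26.4196° − -26.4230° = +0.0034°; Δλ = 138.3547° − 138.3590° = -0.0043°.
1° of latitude = 3600 × 30.92 = 111312 m.
ΔN = Δφ × 111312 = 378.5 m; ΔE = Δλ × 111312 × cos(-26.4230°) = -0.0043 × 111312 × 0.895533 = -428.6 m.
Distance = √(ΔE² + ΔN²) = √((-428.6)² + 378.5²) = 571.8 m.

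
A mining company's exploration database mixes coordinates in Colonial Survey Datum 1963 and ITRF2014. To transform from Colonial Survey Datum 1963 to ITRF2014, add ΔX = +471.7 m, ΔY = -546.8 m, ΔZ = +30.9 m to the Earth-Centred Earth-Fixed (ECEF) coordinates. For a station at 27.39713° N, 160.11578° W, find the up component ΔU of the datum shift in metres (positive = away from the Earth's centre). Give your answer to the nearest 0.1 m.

At φ = 27.39713°, λ = -160.11578°: sin φ = 0.460155, cos φ = 0.887838, sin λ = -0.340121, cos λ = -0.940382.
ΔU = cos φ cos λ·ΔX + cos φ sin λ·ΔY + sin φ·ΔZ = (0.887838)(-0.940382)(471.7) + (0.887838)(-0.340121)(-546.8) + (0.460155)(30.9) = -214.49 m.

ΔU = -214.5 m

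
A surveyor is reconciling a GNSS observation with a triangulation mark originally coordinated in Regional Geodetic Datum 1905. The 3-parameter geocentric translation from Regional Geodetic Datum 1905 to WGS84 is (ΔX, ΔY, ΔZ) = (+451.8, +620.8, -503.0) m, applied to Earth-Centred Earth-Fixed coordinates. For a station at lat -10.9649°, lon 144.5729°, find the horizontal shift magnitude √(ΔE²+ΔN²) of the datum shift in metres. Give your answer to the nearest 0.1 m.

913.7 m

At φ = -10.9649°, λ = 144.5729°: sin φ = -0.190208, cos φ = 0.981744, sin λ = 0.579667, cos λ = -0.814854.
ΔE = −sin λ·ΔX + cos λ·ΔY = −(0.579667)·(451.8) + (-0.814854)·(620.8) = -767.75 m.
ΔN = −sin φ cos λ·ΔX − sin φ sin λ·ΔY + cos φ·ΔZ = −(-0.190208)(-0.814854)(451.8) − (-0.190208)(0.579667)(620.8) + (0.981744)(-503.0) = -495.39 m.
Horizontal magnitude = √(ΔE² + ΔN²) = √((-767.75)² + (-495.39)²) = 913.71 m.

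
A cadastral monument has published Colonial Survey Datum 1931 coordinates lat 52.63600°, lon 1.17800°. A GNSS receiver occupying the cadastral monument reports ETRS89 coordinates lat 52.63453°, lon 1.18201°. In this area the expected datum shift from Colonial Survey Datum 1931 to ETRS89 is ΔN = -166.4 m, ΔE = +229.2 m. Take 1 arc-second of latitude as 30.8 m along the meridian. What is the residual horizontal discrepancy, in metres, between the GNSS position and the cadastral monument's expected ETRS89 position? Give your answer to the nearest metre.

Observed coordinate differences: Δφ = -0.00147°, Δλ = +0.00401°.
Converting to metres (1° lat = 110880 m, cos φ = 0.606877): observed ΔN = -163.0 m, observed ΔE = 269.8 m.
Subtracting the expected shift leaves a residual of -163.0 − (-166.4) = 3.4 m north and 269.8 − (229.2) = 40.6 m east.
Residual distance = √(3.4² + 40.6²) = 40.8 m.

41 m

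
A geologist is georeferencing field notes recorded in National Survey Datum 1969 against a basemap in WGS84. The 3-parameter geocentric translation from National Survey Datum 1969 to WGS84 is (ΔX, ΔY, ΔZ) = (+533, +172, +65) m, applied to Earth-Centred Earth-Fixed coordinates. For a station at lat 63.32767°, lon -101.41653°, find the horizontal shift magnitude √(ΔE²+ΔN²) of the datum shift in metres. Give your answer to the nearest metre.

At φ = 63.32767°, λ = -101.41653°: sin φ = 0.893588, cos φ = 0.448888, sin λ = -0.980214, cos λ = -0.197940.
ΔE = −sin λ·ΔX + cos λ·ΔY = −(-0.980214)·(533) + (-0.197940)·(172) = 488.41 m.
ΔN = −sin φ cos λ·ΔX − sin φ sin λ·ΔY + cos φ·ΔZ = −(0.893588)(-0.197940)(533) − (0.893588)(-0.980214)(172) + (0.448888)(65) = 274.11 m.
Horizontal magnitude = √(ΔE² + ΔN²) = √(488.41² + 274.11²) = 560.07 m.

560 m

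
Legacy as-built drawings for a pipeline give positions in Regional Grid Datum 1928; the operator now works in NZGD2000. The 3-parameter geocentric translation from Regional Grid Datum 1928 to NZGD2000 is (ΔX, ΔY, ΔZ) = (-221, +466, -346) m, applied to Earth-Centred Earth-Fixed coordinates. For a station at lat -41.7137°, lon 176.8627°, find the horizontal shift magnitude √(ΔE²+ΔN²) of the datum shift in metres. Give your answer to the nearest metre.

At φ = -41.7137°, λ = 176.8627°: sin φ = -0.665409, cos φ = 0.746479, sin λ = 0.054729, cos λ = -0.998501.
ΔE = −sin λ·ΔX + cos λ·ΔY = −(0.054729)·(-221) + (-0.998501)·(466) = -453.21 m.
ΔN = −sin φ cos λ·ΔX − sin φ sin λ·ΔY + cos φ·ΔZ = −(-0.665409)(-0.998501)(-221) − (-0.665409)(0.054729)(466) + (0.746479)(-346) = -94.48 m.
Horizontal magnitude = √(ΔE² + ΔN²) = √((-453.21)² + (-94.48)²) = 462.95 m.

463 m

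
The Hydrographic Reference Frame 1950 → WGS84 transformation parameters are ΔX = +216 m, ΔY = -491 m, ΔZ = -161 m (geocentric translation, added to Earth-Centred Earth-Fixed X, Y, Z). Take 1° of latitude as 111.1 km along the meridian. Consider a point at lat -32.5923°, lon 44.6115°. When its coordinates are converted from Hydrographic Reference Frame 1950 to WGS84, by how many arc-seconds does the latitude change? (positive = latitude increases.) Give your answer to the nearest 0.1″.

Δφ = -7.7″

sin φ = -0.538658, cos φ = 0.842525, sin λ = 0.702296, cos λ = 0.711885.
North component: ΔN = −sin φ cos λ·ΔX − sin φ sin λ·ΔY + cos φ·ΔZ = −(-0.538658)(0.711885)(216) − (-0.538658)(0.702296)(-491) + (0.842525)(-161) = -238.56 m.
1° of latitude spans 111100 m, so Δφ = -238.56 / 111100 × 3600 = -7.730″.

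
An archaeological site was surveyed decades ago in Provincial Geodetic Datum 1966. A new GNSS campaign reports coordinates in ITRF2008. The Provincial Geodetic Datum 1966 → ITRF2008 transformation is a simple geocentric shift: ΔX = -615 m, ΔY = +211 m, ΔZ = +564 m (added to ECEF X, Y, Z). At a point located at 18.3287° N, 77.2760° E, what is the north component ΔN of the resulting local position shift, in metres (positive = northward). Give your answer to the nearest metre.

The local north axis is (−sin φ cos λ, −sin φ sin λ, cos φ), giving ΔN = 42.597 − 64.723 + 535.387 = 513.26 m.

ΔN = 513 m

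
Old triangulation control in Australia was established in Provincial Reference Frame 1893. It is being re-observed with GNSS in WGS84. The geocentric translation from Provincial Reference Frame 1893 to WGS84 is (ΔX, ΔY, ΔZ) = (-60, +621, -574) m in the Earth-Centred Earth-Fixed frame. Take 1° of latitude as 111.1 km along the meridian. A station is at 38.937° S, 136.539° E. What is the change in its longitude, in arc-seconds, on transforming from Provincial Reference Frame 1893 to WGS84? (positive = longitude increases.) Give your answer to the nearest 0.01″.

Δλ = -17.06″

sin φ = -0.628465, cos φ = 0.777837, sin λ = 0.687861, cos λ = -0.725843.
East component: ΔE = −sin λ·ΔX + cos λ·ΔY = −(0.687861)(-60) + (-0.725843)(621) = -409.48 m.
1° of latitude spans 111100 m; at latitude φ, 1° of longitude spans that × cos φ = 86417.7 m, so Δλ = -409.48 / 86417.7 × 3600 = -17.058″.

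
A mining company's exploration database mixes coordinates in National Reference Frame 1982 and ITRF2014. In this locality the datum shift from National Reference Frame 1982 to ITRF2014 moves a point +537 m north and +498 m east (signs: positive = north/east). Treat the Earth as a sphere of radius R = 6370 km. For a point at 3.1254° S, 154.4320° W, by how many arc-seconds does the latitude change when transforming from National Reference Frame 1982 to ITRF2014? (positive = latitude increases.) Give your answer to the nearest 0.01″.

On a sphere of radius R, 1 rad of latitude = R, so Δφ = ΔN / R = 537.0 / 6370000 = 8.4301e-05 rad = 17.388″.

Δφ = 17.39″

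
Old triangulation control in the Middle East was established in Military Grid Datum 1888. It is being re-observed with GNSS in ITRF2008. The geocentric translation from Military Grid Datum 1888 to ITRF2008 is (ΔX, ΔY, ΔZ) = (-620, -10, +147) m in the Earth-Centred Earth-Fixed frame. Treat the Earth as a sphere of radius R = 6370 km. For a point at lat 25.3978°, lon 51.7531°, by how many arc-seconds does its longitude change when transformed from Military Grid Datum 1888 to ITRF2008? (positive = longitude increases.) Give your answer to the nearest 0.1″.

sin φ = 0.428900, cos φ = 0.903352, sin λ = 0.785350, cos λ = 0.619051.
East component: ΔE = −sin λ·ΔX + cos λ·ΔY = −(0.785350)(-620) + (0.619051)(-10) = 480.73 m.
1° of latitude spans πR/180 = 111177 m; at latitude φ, 1° of longitude spans that × cos φ = 100432.4 m, so Δλ = 480.73 / 100432.4 × 3600 = 17.232″.

Δλ = 17.2″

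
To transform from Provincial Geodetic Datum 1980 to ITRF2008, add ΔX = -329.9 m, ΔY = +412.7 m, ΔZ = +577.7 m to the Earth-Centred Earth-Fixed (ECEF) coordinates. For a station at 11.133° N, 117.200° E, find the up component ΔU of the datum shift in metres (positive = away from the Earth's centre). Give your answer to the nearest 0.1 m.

ΔU = 619.7 m

The local up (radial) axis is (cos φ cos λ, cos φ sin λ, sin φ), giving ΔU = 147.959 + 360.155 + 111.546 = 619.66 m.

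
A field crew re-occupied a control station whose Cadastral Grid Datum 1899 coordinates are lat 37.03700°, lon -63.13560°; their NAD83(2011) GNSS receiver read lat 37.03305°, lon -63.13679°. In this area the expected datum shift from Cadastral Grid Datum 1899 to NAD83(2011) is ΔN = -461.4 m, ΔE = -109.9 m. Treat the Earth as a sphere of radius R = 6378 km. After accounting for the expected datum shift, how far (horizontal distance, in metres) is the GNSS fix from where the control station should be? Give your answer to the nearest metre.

22 m

Observed coordinate differences: Δφ = -0.00395°, Δλ = -0.00119°.
Converting to metres (1° lat = 111317 m, cos φ = 0.798247): observed ΔN = -439.7 m, observed ΔE = -105.7 m.
Subtracting the expected shift leaves a residual of -439.7 − (-461.4) = 21.7 m north and -105.7 − (-109.9) = 4.2 m east.
Residual distance = √(21.7² + 4.2²) = 22.1 m.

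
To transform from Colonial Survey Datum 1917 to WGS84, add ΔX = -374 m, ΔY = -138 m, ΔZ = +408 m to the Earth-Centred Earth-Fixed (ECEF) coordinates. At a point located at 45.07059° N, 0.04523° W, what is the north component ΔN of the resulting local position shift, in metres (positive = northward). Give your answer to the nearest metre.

At φ = 45.07059°, λ = -0.04523°: sin φ = 0.707977, cos φ = 0.706235, sin λ = -0.000789, cos λ = 1.000000.
ΔN = −sin φ cos λ·ΔX − sin φ sin λ·ΔY + cos φ·ΔZ = −(0.707977)(1.000000)(-374) − (0.707977)(-0.000789)(-138) + (0.706235)(408) = 552.85 m.

ΔN = 553 m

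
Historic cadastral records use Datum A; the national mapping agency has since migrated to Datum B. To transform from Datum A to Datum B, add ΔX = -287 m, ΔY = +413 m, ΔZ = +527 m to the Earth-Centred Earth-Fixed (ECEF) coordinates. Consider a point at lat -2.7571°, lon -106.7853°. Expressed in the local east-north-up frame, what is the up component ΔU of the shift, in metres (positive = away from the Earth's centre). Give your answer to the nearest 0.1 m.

ΔU = -337.5 m

The local up (radial) axis is (cos φ cos λ, cos φ sin λ, sin φ), giving ΔU = 82.786 − 394.946 − 25.350 = -337.51 m.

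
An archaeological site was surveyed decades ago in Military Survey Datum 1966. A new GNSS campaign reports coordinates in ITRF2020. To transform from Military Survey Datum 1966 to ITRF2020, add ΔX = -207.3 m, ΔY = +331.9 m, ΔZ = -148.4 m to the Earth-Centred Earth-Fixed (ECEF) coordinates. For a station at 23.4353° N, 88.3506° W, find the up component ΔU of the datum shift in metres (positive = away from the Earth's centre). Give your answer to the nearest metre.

At φ = 23.4353°, λ = -88.3506°: sin φ = 0.397713, cos φ = 0.917510, sin λ = -0.999586, cos λ = 0.028783.
ΔU = cos φ cos λ·ΔX + cos φ sin λ·ΔY + sin φ·ΔZ = (0.917510)(0.028783)(-207.3) + (0.917510)(-0.999586)(331.9) + (0.397713)(-148.4) = -368.89 m.

ΔU = -369 m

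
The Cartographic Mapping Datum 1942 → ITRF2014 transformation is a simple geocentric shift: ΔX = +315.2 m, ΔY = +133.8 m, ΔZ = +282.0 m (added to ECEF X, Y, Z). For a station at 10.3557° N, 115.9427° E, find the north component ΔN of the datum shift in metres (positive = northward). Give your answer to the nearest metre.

At φ = 10.3557°, λ = 115.9427°: sin φ = 0.179759, cos φ = 0.983711, sin λ = 0.899232, cos λ = -0.437472.
ΔN = −sin φ cos λ·ΔX − sin φ sin λ·ΔY + cos φ·ΔZ = −(0.179759)(-0.437472)(315.2) − (0.179759)(0.899232)(133.8) + (0.983711)(282.0) = 280.57 m.

ΔN = 281 m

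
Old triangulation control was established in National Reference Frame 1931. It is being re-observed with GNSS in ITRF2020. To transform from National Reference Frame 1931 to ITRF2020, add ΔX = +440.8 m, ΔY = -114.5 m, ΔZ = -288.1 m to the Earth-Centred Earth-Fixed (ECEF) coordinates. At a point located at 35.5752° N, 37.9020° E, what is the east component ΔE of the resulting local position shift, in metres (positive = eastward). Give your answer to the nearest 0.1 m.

At φ = 35.5752°, λ = 37.9020°: sin φ = 0.581771, cos φ = 0.813353, sin λ = 0.614313, cos λ = 0.789063.
ΔE = −sin λ·ΔX + cos λ·ΔY = −(0.614313)·(440.8) + (0.789063)·(-114.5) = -361.14 m.

ΔE = -361.1 m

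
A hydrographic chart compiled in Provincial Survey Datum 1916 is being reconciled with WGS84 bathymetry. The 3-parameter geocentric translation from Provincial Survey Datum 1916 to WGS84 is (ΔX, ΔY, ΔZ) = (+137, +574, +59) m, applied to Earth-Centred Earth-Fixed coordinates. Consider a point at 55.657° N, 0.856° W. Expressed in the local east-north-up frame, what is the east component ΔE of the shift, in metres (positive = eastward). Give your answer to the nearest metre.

ΔE = 576 m

The local east axis at (φ, λ) is (−sin λ, cos λ, 0), so ΔE = −sin(-0.856°)·137 + cos(-0.856°)·574 = 575.98 m.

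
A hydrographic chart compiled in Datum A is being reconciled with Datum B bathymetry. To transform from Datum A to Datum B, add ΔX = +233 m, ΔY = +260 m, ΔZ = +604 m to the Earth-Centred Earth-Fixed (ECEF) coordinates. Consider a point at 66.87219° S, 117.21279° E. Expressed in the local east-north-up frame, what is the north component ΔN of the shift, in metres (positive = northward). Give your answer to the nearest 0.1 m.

ΔN = 351.9 m

At φ = -66.87219°, λ = 117.21279°: sin φ = -0.919631, cos φ = 0.392784, sin λ = 0.889314, cos λ = -0.457296.
ΔN = −sin φ cos λ·ΔX − sin φ sin λ·ΔY + cos φ·ΔZ = −(-0.919631)(-0.457296)(233) − (-0.919631)(0.889314)(260) + (0.392784)(604) = 351.89 m.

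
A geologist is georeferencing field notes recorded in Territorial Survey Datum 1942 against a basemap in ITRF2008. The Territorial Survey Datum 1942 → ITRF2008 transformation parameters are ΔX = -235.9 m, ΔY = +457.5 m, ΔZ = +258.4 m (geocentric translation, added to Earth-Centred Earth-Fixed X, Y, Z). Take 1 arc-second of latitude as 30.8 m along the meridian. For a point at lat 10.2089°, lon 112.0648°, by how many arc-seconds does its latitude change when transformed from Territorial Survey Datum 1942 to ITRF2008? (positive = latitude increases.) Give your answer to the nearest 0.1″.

sin φ = 0.177238, cos φ = 0.984168, sin λ = 0.926760, cos λ = -0.375655.
North component: ΔN = −sin φ cos λ·ΔX − sin φ sin λ·ΔY + cos φ·ΔZ = −(0.177238)(-0.375655)(-235.9) − (0.177238)(0.926760)(457.5) + (0.984168)(258.4) = 163.46 m.
1° of latitude spans 3600 × 30.80 = 110880 m, so Δφ = 163.46 / 110880 × 3600 = 5.307″.

Δφ = 5.3″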